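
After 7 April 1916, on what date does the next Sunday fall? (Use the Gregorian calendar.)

Apr 7, 1916 is a Friday.
From Friday to the next Sunday is 2 days.
Apr 7, 1916 + 2 = Apr 9, 1916.

April 9, 1916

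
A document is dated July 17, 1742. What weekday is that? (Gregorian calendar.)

Doomsday rule: the anchor day for the 1700s is Sunday. For year 42: 42÷12 = 3 r 6, and 6÷4 = 1, so 3+6+1 = 10.
Sunday + 10 ≡ Wednesday — that's 1742's doomsday.
In July the doomsday date is Jul 11.
Jul 17 is 6 days after Jul 11; 6 mod 7 = 6, so Wednesday + 6 = Tuesday.

Tuesday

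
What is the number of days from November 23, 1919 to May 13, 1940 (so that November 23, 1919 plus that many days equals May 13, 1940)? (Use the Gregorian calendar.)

Nov 23, 1919 → Nov 23, 1920: 366 days (Feb 29, 1920 is in that span).
Nov 23, 1920 → Nov 23, 1921: 365 days.
Nov 23, 1921 → Nov 23, 1922: 365 days.
Nov 23, 1922 → Nov 23, 1923: 365 days.
Nov 23, 1923 → Nov 23, 1924: 366 days (Feb 29, 1924 is in that span).
Nov 23, 1924 → Nov 23, 1925: 365 days.
Nov 23, 1925 → Nov 23, 1926: 365 days.
Nov 23, 1926 → Nov 23, 1927: 365 days.
Nov 23, 1927 → Nov 23, 1928: 366 days (Feb 29, 1928 is in that span).
Nov 23, 1928 → Nov 23, 1929: 365 days.
Nov 23, 1929 → Nov 23, 1930: 365 days.
Nov 23, 1930 → Nov 23, 1931: 365 days.
Nov 23, 1931 → Nov 23, 1932: 366 days (Feb 29, 1932 is in that span).
Nov 23, 1932 → Nov 23, 1933: 365 days.
Nov 23, 1933 → Nov 23, 1934: 365 days.
Nov 23, 1934 → Nov 23, 1935: 365 days.
Nov 23, 1935 → Nov 23, 1936: 366 days (Feb 29, 1936 is in that span).
Nov 23, 1936 → Nov 23, 1937: 365 days.
Nov 23, 1937 → Nov 23, 1938: 365 days.
Nov 23, 1938 → Nov 23, 1939: 365 days.
Nov 23, 1939 → Dec 23, 1939: 30 days (November has 30).
Dec 23, 1939 → Jan 23, 1940: 31 days (December has 31).
Jan 23, 1940 → Feb 23, 1940: 31 days (January has 31).
Feb 23, 1940 → Mar 23, 1940: 29 days (February has 29).
Mar 23, 1940 → Apr 23, 1940: 31 days (March has 31).
Apr 23, 1940 → May 13, 1940: 20 days.
Total: 7477 days.

7477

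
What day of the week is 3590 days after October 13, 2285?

Oct 13, 2285 is a Tuesday.
3590 mod 7 = 6, so 3590 days after a Tuesday is Tuesday + 6 = Monday.

Monday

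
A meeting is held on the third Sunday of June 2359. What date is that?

June 1, 2359 is a Monday.
The first Sunday is therefore June 7 (6 days later).
The third Sunday is 7 + 2×7 = June 21.

June 21, 2359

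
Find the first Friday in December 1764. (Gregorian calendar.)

December 1, 1764 is a Saturday.
The first Friday is therefore December 7 (6 days later).

December 7, 1764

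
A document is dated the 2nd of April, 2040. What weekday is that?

Monday

January 1, 2040 is a Sunday.
Jan 1, 2040 → Feb 1, 2040: 31 days (January has 31).
Feb 1, 2040 → Mar 1, 2040: 29 days (February has 29).
Mar 1, 2040 → Apr 1, 2040: 31 days (March has 31).
Apr 1, 2040 → Apr 2, 2040: 1 days.
Total: 92 days.
92 mod 7 = 1, so Sunday + 1 = Monday.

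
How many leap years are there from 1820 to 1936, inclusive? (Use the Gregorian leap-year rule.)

29

Multiples of 4 in [1820,1936]: 30.
Of those, multiples of 100: 1 (not leap unless ÷400).
Multiples of 400: 0.
Leap years = 30 − 1 + 0 = 29.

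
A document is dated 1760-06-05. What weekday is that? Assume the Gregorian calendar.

Thursday

Doomsday rule: the anchor day for the 1700s is Sunday. For year 60: 60÷12 = 5 r 0, and 0÷4 = 0, so 5+0+0 = 5.
Sunday + 5 ≡ Friday — that's 1760's doomsday.
In June the doomsday date is Jun 6.
Jun 5 is 1 day before Jun 6; 1 mod 7 = 1, so Friday − 1 = Thursday.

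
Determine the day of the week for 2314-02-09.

Monday

Doomsday rule: the anchor day for the 2300s is Wednesday. For year 14: 14÷12 = 1 r 2, and 2÷4 = 0, so 1+2+0 = 3.
Wednesday + 3 ≡ Saturday — that's 2314's doomsday.
In February the doomsday date is Feb 28 (2314 is not a leap year).
Feb 9 is 19 days before Feb 28; 19 mod 7 = 5, so Saturday − 5 = Monday.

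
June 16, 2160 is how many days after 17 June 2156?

1460

Jun 17, 2156 → Jun 17, 2157: 365 days.
Jun 17, 2157 → Jun 17, 2158: 365 days.
Jun 17, 2158 → Jun 17, 2159: 365 days.
Jun 17, 2159 → Jul 17, 2159: 30 days (June has 30).
Jul 17, 2159 → Aug 17, 2159: 31 days (July has 31).
Aug 17, 2159 → Sep 17, 2159: 31 days (August has 31).
Sep 17, 2159 → Oct 17, 2159: 30 days (September has 30).
Oct 17, 2159 → Nov 17, 2159: 31 days (October has 31).
Nov 17, 2159 → Dec 17, 2159: 30 days (November has 30).
Dec 17, 2159 → Jan 17, 2160: 31 days (December has 31).
Jan 17, 2160 → Feb 17, 2160: 31 days (January has 31).
Feb 17, 2160 → Mar 17, 2160: 29 days (February has 29).
Mar 17, 2160 → Apr 17, 2160: 31 days (March has 31).
Apr 17, 2160 → May 17, 2160: 30 days (April has 30).
May 17, 2160 → Jun 16, 2160: 30 days.
Total: 1460 days.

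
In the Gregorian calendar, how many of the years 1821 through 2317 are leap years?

Multiples of 4 in [1821,2317]: 124.
Of those, multiples of 100: 5 (not leap unless ÷400).
Multiples of 400: 1.
Leap years = 124 − 5 + 1 = 120.

120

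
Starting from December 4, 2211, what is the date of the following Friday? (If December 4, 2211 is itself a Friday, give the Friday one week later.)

Dec 4, 2211 is a Wednesday.
From Wednesday to the next Friday is 2 days.
Dec 4, 2211 + 2 = Dec 6, 2211.

December 6, 2211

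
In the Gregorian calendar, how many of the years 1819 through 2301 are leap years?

Multiples of 4 in [1819,2301]: 121.
Of those, multiples of 100: 5 (not leap unless ÷400).
Multiples of 400: 1.
Leap years = 121 − 5 + 1 = 117.

117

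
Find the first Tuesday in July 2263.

July 1, 2263 is a Wednesday.
The first Tuesday is therefore July 7 (6 days later).

July 7, 2263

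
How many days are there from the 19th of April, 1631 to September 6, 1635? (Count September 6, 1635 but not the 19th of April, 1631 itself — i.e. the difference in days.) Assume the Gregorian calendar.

Apr 19, 1631 → Apr 19, 1632: 366 days (Feb 29, 1632 is in that span).
Apr 19, 1632 → Apr 19, 1633: 365 days.
Apr 19, 1633 → Apr 19, 1634: 365 days.
Apr 19, 1634 → Apr 19, 1635: 365 days.
Apr 19, 1635 → May 19, 1635: 30 days (April has 30).
May 19, 1635 → Jun 19, 1635: 31 days (May has 31).
Jun 19, 1635 → Jul 19, 1635: 30 days (June has 30).
Jul 19, 1635 → Aug 19, 1635: 31 days (July has 31).
Aug 19, 1635 → Sep 6, 1635: 18 days.
Total: 1601 days.

1601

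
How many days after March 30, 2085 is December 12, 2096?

Mar 30, 2085 → Mar 30, 2086: 365 days.
Mar 30, 2086 → Mar 30, 2087: 365 days.
Mar 30, 2087 → Mar 30, 2088: 366 days (Feb 29, 2088 is in that span).
Mar 30, 2088 → Mar 30, 2089: 365 days.
Mar 30, 2089 → Mar 30, 2090: 365 days.
Mar 30, 2090 → Mar 30, 2091: 365 days.
Mar 30, 2091 → Mar 30, 2092: 366 days (Feb 29, 2092 is in that span).
Mar 30, 2092 → Mar 30, 2093: 365 days.
Mar 30, 2093 → Mar 30, 2094: 365 days.
Mar 30, 2094 → Mar 30, 2095: 365 days.
Mar 30, 2095 → Mar 30, 2096: 366 days (Feb 29, 2096 is in that span).
Mar 30, 2096 → Apr 30, 2096: 31 days (March has 31).
Apr 30, 2096 → May 30, 2096: 30 days (April has 30).
May 30, 2096 → Jun 30, 2096: 31 days (May has 31).
Jun 30, 2096 → Jul 30, 2096: 30 days (June has 30).
Jul 30, 2096 → Aug 30, 2096: 31 days (July has 31).
Aug 30, 2096 → Sep 30, 2096: 31 days (August has 31).
Sep 30, 2096 → Oct 30, 2096: 30 days (September has 30).
Oct 30, 2096 → Nov 30, 2096: 31 days (October has 31).
Nov 30, 2096 → Dec 12, 2096: 12 days.
Total: 4275 days.

4275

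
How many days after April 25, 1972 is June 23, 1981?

Apr 25, 1972 → Apr 25, 1973: 365 days.
Apr 25, 1973 → Apr 25, 1974: 365 days.
Apr 25, 1974 → Apr 25, 1975: 365 days.
Apr 25, 1975 → Apr 25, 1976: 366 days (Feb 29, 1976 is in that span).
Apr 25, 1976 → Apr 25, 1977: 365 days.
Apr 25, 1977 → Apr 25, 1978: 365 days.
Apr 25, 1978 → Apr 25, 1979: 365 days.
Apr 25, 1979 → Apr 25, 1980: 366 days (Feb 29, 1980 is in that span).
Apr 25, 1980 → Apr 25, 1981: 365 days.
Apr 25, 1981 → May 25, 1981: 30 days (April has 30).
May 25, 1981 → Jun 23, 1981: 29 days.
Total: 3346 days.

3346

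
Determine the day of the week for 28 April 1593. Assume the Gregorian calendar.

Doomsday rule: the anchor day for the 1500s is Wednesday. For year 93: 93÷12 = 7 r 9, and 9÷4 = 2, so 7+9+2 = 18.
Wednesday + 18 ≡ Sunday — that's 1593's doomsday.
In April the doomsday date is Apr 4.
Apr 28 is 24 days after Apr 4; 24 mod 7 = 3, so Sunday + 3 = Wednesday.

Wednesday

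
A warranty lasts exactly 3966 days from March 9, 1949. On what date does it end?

+365 (one year) → Mar 9, 1950 (3601 left).
+365 (one year) → Mar 9, 1951 (3236 left).
+366 (one year; includes Feb 29, 1952) → Mar 9, 1952 (2870 left).
+365 (one year) → Mar 9, 1953 (2505 left).
+365 (one year) → Mar 9, 1954 (2140 left).
+365 (one year) → Mar 9, 1955 (1775 left).
+366 (one year; includes Feb 29, 1956) → Mar 9, 1956 (1409 left).
+365 (one year) → Mar 9, 1957 (1044 left).
+365 (one year) → Mar 9, 1958 (679 left).
+365 (one year) → Mar 9, 1959 (314 left).
Mar has 31 days: +23 → Apr 1, 1959 (291 left).
Apr has 30 days: +30 → May 1, 1959 (261 left).
May has 31 days: +31 → Jun 1, 1959 (230 left).
Jun has 30 days: +30 → Jul 1, 1959 (200 left).
Jul has 31 days: +31 → Aug 1, 1959 (169 left).
Aug has 31 days: +31 → Sep 1, 1959 (138 left).
Sep has 30 days: +30 → Oct 1, 1959 (108 left).
Oct has 31 days: +31 → Nov 1, 1959 (77 left).
Nov has 30 days: +30 → Dec 1, 1959 (47 left).
Dec has 31 days: +31 → Jan 1, 1960 (16 left).
+16 → Jan 17, 1960.

January 17, 1960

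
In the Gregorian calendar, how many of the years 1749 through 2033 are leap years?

Multiples of 4 in [1749,2033]: 71.
Of those, multiples of 100: 3 (not leap unless ÷400).
Multiples of 400: 1.
Leap years = 71 − 3 + 1 = 69.

69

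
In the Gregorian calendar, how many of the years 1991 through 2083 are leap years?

23

Multiples of 4 in [1991,2083]: 23.
Of those, multiples of 100: 1 (not leap unless ÷400).
Multiples of 400: 1.
Leap years = 23 − 1 + 1 = 23.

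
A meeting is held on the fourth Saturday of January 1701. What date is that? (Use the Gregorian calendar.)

January 1, 1701 is a Saturday.
The first Saturday is therefore January 1 (same day).
The fourth Saturday is 1 + 3×7 = January 22.

January 22, 1701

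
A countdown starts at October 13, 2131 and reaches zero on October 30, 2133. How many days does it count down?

748

Oct 13, 2131 → Oct 13, 2132: 366 days (Feb 29, 2132 is in that span).
Oct 13, 2132 → Nov 13, 2132: 31 days (October has 31).
Nov 13, 2132 → Dec 13, 2132: 30 days (November has 30).
Dec 13, 2132 → Jan 13, 2133: 31 days (December has 31).
Jan 13, 2133 → Feb 13, 2133: 31 days (January has 31).
Feb 13, 2133 → Mar 13, 2133: 28 days (February has 28).
Mar 13, 2133 → Apr 13, 2133: 31 days (March has 31).
Apr 13, 2133 → May 13, 2133: 30 days (April has 30).
May 13, 2133 → Jun 13, 2133: 31 days (May has 31).
Jun 13, 2133 → Jul 13, 2133: 30 days (June has 30).
Jul 13, 2133 → Aug 13, 2133: 31 days (July has 31).
Aug 13, 2133 → Sep 13, 2133: 31 days (August has 31).
Sep 13, 2133 → Oct 13, 2133: 30 days (September has 30).
Oct 13, 2133 → Oct 30, 2133: 17 days.
Total: 748 days.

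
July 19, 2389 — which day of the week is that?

Wednesday

Doomsday rule: the anchor day for the 2300s is Wednesday. For year 89: 89÷12 = 7 r 5, and 5÷4 = 1, so 7+5+1 = 13.
Wednesday + 13 ≡ Tuesday — that's 2389's doomsday.
In July the doomsday date is Jul 11.
Jul 19 is 8 days after Jul 11; 8 mod 7 = 1, so Tuesday + 1 = Wednesday.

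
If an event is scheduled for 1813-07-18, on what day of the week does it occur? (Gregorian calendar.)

Doomsday rule: the anchor day for the 1800s is Friday. For year 13: 13÷12 = 1 r 1, and 1÷4 = 0, so 1+1+0 = 2.
Friday + 2 ≡ Sunday — that's 1813's doomsday.
In July the doomsday date is Jul 11.
Jul 18 is 7 days after Jul 11; 7 mod 7 = 0, so Sunday + 0 = Sunday.

Sunday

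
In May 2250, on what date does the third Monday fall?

May 20, 2250

May 1, 2250 is a Wednesday.
The first Monday is therefore May 6 (5 days later).
The third Monday is 6 + 2×7 = May 20.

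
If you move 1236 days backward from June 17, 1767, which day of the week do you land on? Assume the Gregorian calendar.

First find the weekday of Jun 17, 1767. Doomsday rule: the anchor day for the 1700s is Sunday. For year 67: 67÷12 = 5 r 7, and 7÷4 = 1, so 5+7+1 = 13.
Sunday + 13 ≡ Saturday — that's 1767's doomsday.
In June the doomsday date is Jun 6.
Jun 17 is 11 days after Jun 6; 11 mod 7 = 4, so Saturday + 4 = Wednesday.
1236 mod 7 = 4, so 1236 days before a Wednesday is Wednesday − 4 = Saturday.

Saturday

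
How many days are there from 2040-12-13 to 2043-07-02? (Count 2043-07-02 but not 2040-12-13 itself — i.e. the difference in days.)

Dec 13, 2040 → Dec 13, 2041: 365 days.
Dec 13, 2041 → Dec 13, 2042: 365 days.
Dec 13, 2042 → Jan 13, 2043: 31 days (December has 31).
Jan 13, 2043 → Feb 13, 2043: 31 days (January has 31).
Feb 13, 2043 → Mar 13, 2043: 28 days (February has 28).
Mar 13, 2043 → Apr 13, 2043: 31 days (March has 31).
Apr 13, 2043 → May 13, 2043: 30 days (April has 30).
May 13, 2043 → Jun 13, 2043: 31 days (May has 31).
Jun 13, 2043 → Jul 2, 2043: 19 days.
Total: 931 days.

931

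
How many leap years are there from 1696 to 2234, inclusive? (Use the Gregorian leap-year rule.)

130

Multiples of 4 in [1696,2234]: 135.
Of those, multiples of 100: 6 (not leap unless ÷400).
Multiples of 400: 1.
Leap years = 135 − 6 + 1 = 130.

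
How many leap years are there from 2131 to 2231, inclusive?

Multiples of 4 in [2131,2231]: 25.
Of those, multiples of 100: 1 (not leap unless ÷400).
Multiples of 400: 0.
Leap years = 25 − 1 + 0 = 24.

24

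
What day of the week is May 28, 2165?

Tuesday

Doomsday rule: the anchor day for the 2100s is Sunday. For year 65: 65÷12 = 5 r 5, and 5÷4 = 1, so 5+5+1 = 11.
Sunday + 11 ≡ Thursday — that's 2165's doomsday.
In May the doomsday date is May 9.
May 28 is 19 days after May 9; 19 mod 7 = 5, so Thursday + 5 = Tuesday.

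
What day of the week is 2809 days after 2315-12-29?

Friday

Dec 29, 2315 is a Wednesday.
2809 mod 7 = 2, so 2809 days after a Wednesday is Wednesday + 2 = Friday.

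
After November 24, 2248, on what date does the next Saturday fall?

November 25, 2248

Nov 24, 2248 is a Friday.
From Friday to the next Saturday is 1 day.
Nov 24, 2248 + 1 = Nov 25, 2248.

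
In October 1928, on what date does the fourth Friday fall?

October 1, 1928 is a Monday.
The first Friday is therefore October 5 (4 days later).
The fourth Friday is 5 + 3×7 = October 26.

October 26, 1928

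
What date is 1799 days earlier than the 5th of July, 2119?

August 1, 2114

−365 (one year) → Jul 5, 2118 (1434 left).
−365 (one year) → Jul 5, 2117 (1069 left).
−365 (one year) → Jul 5, 2116 (704 left).
−366 (one year; includes Feb 29, 2116) → Jul 5, 2115 (338 left).
−5 → Jun 30, 2115 (end of Jun, 30 days; 333 left).
−30 → May 31, 2115 (end of May, 31 days; 303 left).
−31 → Apr 30, 2115 (end of Apr, 30 days; 272 left).
−30 → Mar 31, 2115 (end of Mar, 31 days; 242 left).
−31 → Feb 28, 2115 (end of Feb, 28 days; 211 left).
−28 → Jan 31, 2115 (end of Jan, 31 days; 183 left).
−31 → Dec 31, 2114 (end of Dec, 31 days; 152 left).
−31 → Nov 30, 2114 (end of Nov, 30 days; 121 left).
−30 → Oct 31, 2114 (end of Oct, 31 days; 91 left).
−31 → Sep 30, 2114 (end of Sep, 30 days; 60 left).
−30 → Aug 31, 2114 (end of Aug, 31 days; 30 left).
−30 → Aug 1, 2114.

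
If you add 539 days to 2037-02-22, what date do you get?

August 15, 2038

+365 (one year) → Feb 22, 2038 (174 left).
Feb has 28 days: +7 → Mar 1, 2038 (167 left).
Mar has 31 days: +31 → Apr 1, 2038 (136 left).
Apr has 30 days: +30 → May 1, 2038 (106 left).
May has 31 days: +31 → Jun 1, 2038 (75 left).
Jun has 30 days: +30 → Jul 1, 2038 (45 left).
Jul has 31 days: +31 → Aug 1, 2038 (14 left).
+14 → Aug 15, 2038.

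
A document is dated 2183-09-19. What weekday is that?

Friday

Doomsday rule: the anchor day for the 2100s is Sunday. For year 83: 83÷12 = 6 r 11, and 11÷4 = 2, so 6+11+2 = 19.
Sunday + 19 ≡ Friday — that's 2183's doomsday.
In September the doomsday date is Sep 5.
Sep 19 is 14 days after Sep 5; 14 mod 7 = 0, so Friday + 0 = Friday.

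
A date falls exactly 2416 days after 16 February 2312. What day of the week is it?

First find the weekday of Feb 16, 2312. Doomsday rule: the anchor day for the 2300s is Wednesday. For year 12: 12÷12 = 1 r 0, and 0÷4 = 0, so 1+0+0 = 1.
Wednesday + 1 ≡ Thursday — that's 2312's doomsday.
In February the doomsday date is Feb 29 (2312 is a leap year (divisible by 4)).
Feb 16 is 13 days before Feb 29; 13 mod 7 = 6, so Thursday − 6 = Friday.
2416 mod 7 = 1, so 2416 days after a Friday is Friday + 1 = Saturday.

Saturday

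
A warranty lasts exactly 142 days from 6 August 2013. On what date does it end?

Aug has 31 days: +26 → Sep 1, 2013 (116 left).
Sep has 30 days: +30 → Oct 1, 2013 (86 left).
Oct has 31 days: +31 → Nov 1, 2013 (55 left).
Nov has 30 days: +30 → Dec 1, 2013 (25 left).
+25 → Dec 26, 2013.

December 26, 2013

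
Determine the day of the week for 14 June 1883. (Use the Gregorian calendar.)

Doomsday rule: the anchor day for the 1800s is Friday. For year 83: 83÷12 = 6 r 11, and 11÷4 = 2, so 6+11+2 = 19.
Friday + 19 ≡ Wednesday — that's 1883's doomsday.
In June the doomsday date is Jun 6.
Jun 14 is 8 days after Jun 6; 8 mod 7 = 1, so Wednesday + 1 = Thursday.

Thursday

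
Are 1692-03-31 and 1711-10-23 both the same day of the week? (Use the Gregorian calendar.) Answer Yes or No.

From Mar 31, 1692 to Oct 23, 1711 is 7144 days.
7144 mod 7 = 4, so they are different weekdays.
(Mar 31, 1692 is a Monday; Oct 23, 1711 is a Friday.)

No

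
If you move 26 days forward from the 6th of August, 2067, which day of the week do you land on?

Aug 6, 2067 is a Saturday.
26 mod 7 = 5, so 26 days after a Saturday is Saturday + 5 = Thursday.

Thursday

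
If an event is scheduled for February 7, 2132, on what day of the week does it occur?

Thursday

Doomsday rule: the anchor day for the 2100s is Sunday. For year 32: 32÷12 = 2 r 8, and 8÷4 = 2, so 2+8+2 = 12.
Sunday + 12 ≡ Friday — that's 2132's doomsday.
In February the doomsday date is Feb 29 (2132 is a leap year (divisible by 4)).
Feb 7 is 22 days before Feb 29; 22 mod 7 = 1, so Friday − 1 = Thursday.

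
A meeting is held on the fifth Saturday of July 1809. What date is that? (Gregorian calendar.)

July 1, 1809 is a Saturday.
The first Saturday is therefore July 1 (same day).
The fifth Saturday is 1 + 4×7 = July 29.

July 29, 1809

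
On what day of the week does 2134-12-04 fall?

Doomsday rule: the anchor day for the 2100s is Sunday. For year 34: 34÷12 = 2 r 10, and 10÷4 = 2, so 2+10+2 = 14.
Sunday + 14 ≡ Sunday — that's 2134's doomsday.
In December the doomsday date is Dec 12.
Dec 4 is 8 days before Dec 12; 8 mod 7 = 1, so Sunday − 1 = Saturday.

Saturday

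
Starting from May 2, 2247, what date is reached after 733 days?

May 4, 2249

+366 (one year; includes Feb 29, 2248) → May 2, 2248 (367 left).
May has 31 days: +30 → Jun 1, 2248 (337 left).
Jun has 30 days: +30 → Jul 1, 2248 (307 left).
Jul has 31 days: +31 → Aug 1, 2248 (276 left).
Aug has 31 days: +31 → Sep 1, 2248 (245 left).
Sep has 30 days: +30 → Oct 1, 2248 (215 left).
Oct has 31 days: +31 → Nov 1, 2248 (184 left).
Nov has 30 days: +30 → Dec 1, 2248 (154 left).
Dec has 31 days: +31 → Jan 1, 2249 (123 left).
Jan has 31 days: +31 → Feb 1, 2249 (92 left).
Feb has 28 days: +28 → Mar 1, 2249 (64 left).
Mar has 31 days: +31 → Apr 1, 2249 (33 left).
Apr has 30 days: +30 → May 1, 2249 (3 left).
+3 → May 4, 2249.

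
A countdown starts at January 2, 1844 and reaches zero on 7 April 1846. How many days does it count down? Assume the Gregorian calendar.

826

Jan 2, 1844 → Jan 2, 1845: 366 days (Feb 29, 1844 is in that span).
Jan 2, 1845 → Jan 2, 1846: 365 days.
Jan 2, 1846 → Feb 2, 1846: 31 days (January has 31).
Feb 2, 1846 → Mar 2, 1846: 28 days (February has 28).
Mar 2, 1846 → Apr 2, 1846: 31 days (March has 31).
Apr 2, 1846 → Apr 7, 1846: 5 days.
Total: 826 days.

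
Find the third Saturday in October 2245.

October 18, 2245

October 1, 2245 is a Wednesday.
The first Saturday is therefore October 4 (3 days later).
The third Saturday is 4 + 2×7 = October 18.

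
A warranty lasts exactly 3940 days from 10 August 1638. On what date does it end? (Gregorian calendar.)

May 24, 1649

+365 (one year) → Aug 10, 1639 (3575 left).
+366 (one year; includes Feb 29, 1640) → Aug 10, 1640 (3209 left).
+365 (one year) → Aug 10, 1641 (2844 left).
+365 (one year) → Aug 10, 1642 (2479 left).
+365 (one year) → Aug 10, 1643 (2114 left).
+366 (one year; includes Feb 29, 1644) → Aug 10, 1644 (1748 left).
+365 (one year) → Aug 10, 1645 (1383 left).
+365 (one year) → Aug 10, 1646 (1018 left).
+365 (one year) → Aug 10, 1647 (653 left).
+366 (one year; includes Feb 29, 1648) → Aug 10, 1648 (287 left).
Aug has 31 days: +22 → Sep 1, 1648 (265 left).
Sep has 30 days: +30 → Oct 1, 1648 (235 left).
Oct has 31 days: +31 → Nov 1, 1648 (204 left).
Nov has 30 days: +30 → Dec 1, 1648 (174 left).
Dec has 31 days: +31 → Jan 1, 1649 (143 left).
Jan has 31 days: +31 → Feb 1, 1649 (112 left).
Feb has 28 days: +28 → Mar 1, 1649 (84 left).
Mar has 31 days: +31 → Apr 1, 1649 (53 left).
Apr has 30 days: +30 → May 1, 1649 (23 left).
+23 → May 24, 1649.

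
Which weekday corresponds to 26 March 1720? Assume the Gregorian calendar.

Tuesday

Doomsday rule: the anchor day for the 1700s is Sunday. For year 20: 20÷12 = 1 r 8, and 8÷4 = 2, so 1+8+2 = 11.
Sunday + 11 ≡ Thursday — that's 1720's doomsday.
In March the doomsday date is Mar 14.
Mar 26 is 12 days after Mar 14; 12 mod 7 = 5, so Thursday + 5 = Tuesday.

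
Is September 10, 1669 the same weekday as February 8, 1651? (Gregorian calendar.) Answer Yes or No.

No

From Feb 8, 1651 to Sep 10, 1669 is 6789 days.
6789 mod 7 = 6, so they are different weekdays.
(Feb 8, 1651 is a Wednesday; Sep 10, 1669 is a Tuesday.)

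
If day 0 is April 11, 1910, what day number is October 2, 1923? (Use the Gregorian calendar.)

4922

Apr 11, 1910 → Apr 11, 1911: 365 days.
Apr 11, 1911 → Apr 11, 1912: 366 days (Feb 29, 1912 is in that span).
Apr 11, 1912 → Apr 11, 1913: 365 days.
Apr 11, 1913 → Apr 11, 1914: 365 days.
Apr 11, 1914 → Apr 11, 1915: 365 days.
Apr 11, 1915 → Apr 11, 1916: 366 days (Feb 29, 1916 is in that span).
Apr 11, 1916 → Apr 11, 1917: 365 days.
Apr 11, 1917 → Apr 11, 1918: 365 days.
Apr 11, 1918 → Apr 11, 1919: 365 days.
Apr 11, 1919 → Apr 11, 1920: 366 days (Feb 29, 1920 is in that span).
Apr 11, 1920 → Apr 11, 1921: 365 days.
Apr 11, 1921 → Apr 11, 1922: 365 days.
Apr 11, 1922 → Apr 11, 1923: 365 days.
Apr 11, 1923 → May 11, 1923: 30 days (April has 30).
May 11, 1923 → Jun 11, 1923: 31 days (May has 31).
Jun 11, 1923 → Jul 11, 1923: 30 days (June has 30).
Jul 11, 1923 → Aug 11, 1923: 31 days (July has 31).
Aug 11, 1923 → Sep 11, 1923: 31 days (August has 31).
Sep 11, 1923 → Oct 2, 1923: 21 days.
Total: 4922 days.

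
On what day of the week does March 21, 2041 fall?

Thursday

January 1, 2041 is a Tuesday.
Jan 1, 2041 → Feb 1, 2041: 31 days (January has 31).
Feb 1, 2041 → Mar 1, 2041: 28 days (February has 28).
Mar 1, 2041 → Mar 21, 2041: 20 days.
Total: 79 days.
79 mod 7 = 2, so Tuesday + 2 = Thursday.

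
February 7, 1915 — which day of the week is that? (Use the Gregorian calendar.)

January 1, 1915 is a Friday.
Jan 1, 1915 → Feb 1, 1915: 31 days (January has 31).
Feb 1, 1915 → Feb 7, 1915: 6 days.
Total: 37 days.
37 mod 7 = 2, so Friday + 2 = Sunday.

Sunday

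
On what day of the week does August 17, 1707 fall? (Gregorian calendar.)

Doomsday rule: the anchor day for the 1700s is Sunday. For year 07: 7÷12 = 0 r 7, and 7÷4 = 1, so 0+7+1 = 8.
Sunday + 8 ≡ Monday — that's 1707's doomsday.
In August the doomsday date is Aug 8.
Aug 17 is 9 days after Aug 8; 9 mod 7 = 2, so Monday + 2 = Wednesday.

Wednesday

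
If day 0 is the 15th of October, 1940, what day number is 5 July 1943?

993

Oct 15, 1940 → Oct 15, 1941: 365 days.
Oct 15, 1941 → Oct 15, 1942: 365 days.
Oct 15, 1942 → Nov 15, 1942: 31 days (October has 31).
Nov 15, 1942 → Dec 15, 1942: 30 days (November has 30).
Dec 15, 1942 → Jan 15, 1943: 31 days (December has 31).
Jan 15, 1943 → Feb 15, 1943: 31 days (January has 31).
Feb 15, 1943 → Mar 15, 1943: 28 days (February has 28).
Mar 15, 1943 → Apr 15, 1943: 31 days (March has 31).
Apr 15, 1943 → May 15, 1943: 30 days (April has 30).
May 15, 1943 → Jun 15, 1943: 31 days (May has 31).
Jun 15, 1943 → Jul 5, 1943: 20 days.
Total: 993 days.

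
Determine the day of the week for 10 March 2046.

Saturday

January 1, 2046 is a Monday.
Jan 1, 2046 → Feb 1, 2046: 31 days (January has 31).
Feb 1, 2046 → Mar 1, 2046: 28 days (February has 28).
Mar 1, 2046 → Mar 10, 2046: 9 days.
Total: 68 days.
68 mod 7 = 5, so Monday + 5 = Saturday.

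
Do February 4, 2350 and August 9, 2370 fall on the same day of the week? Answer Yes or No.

From Feb 4, 2350 to Aug 9, 2370 is 7491 days.
7491 mod 7 = 1, so they are different weekdays.
(Feb 4, 2350 is a Saturday; Aug 9, 2370 is a Sunday.)

No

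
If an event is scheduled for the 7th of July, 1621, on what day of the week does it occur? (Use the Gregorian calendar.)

Wednesday

Doomsday rule: the anchor day for the 1600s is Tuesday. For year 21: 21÷12 = 1 r 9, and 9÷4 = 2, so 1+9+2 = 12.
Tuesday + 12 ≡ Sunday — that's 1621's doomsday.
In July the doomsday date is Jul 11.
Jul 7 is 4 days before Jul 11; 4 mod 7 = 4, so Sunday − 4 = Wednesday.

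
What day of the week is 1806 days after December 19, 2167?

Dec 19, 2167 is a Saturday.
1806 mod 7 = 0, so 1806 days after a Saturday is Saturday + 0 = Saturday.

Saturday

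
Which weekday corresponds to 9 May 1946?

January 1, 1946 is a Tuesday.
Jan 1, 1946 → Feb 1, 1946: 31 days (January has 31).
Feb 1, 1946 → Mar 1, 1946: 28 days (February has 28).
Mar 1, 1946 → Apr 1, 1946: 31 days (March has 31).
Apr 1, 1946 → May 1, 1946: 30 days (April has 30).
May 1, 1946 → May 9, 1946: 8 days.
Total: 128 days.
128 mod 7 = 2, so Tuesday + 2 = Thursday.

Thursday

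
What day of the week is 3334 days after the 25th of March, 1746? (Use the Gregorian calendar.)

Sunday

Mar 25, 1746 is a Friday.
3334 mod 7 = 2, so 3334 days after a Friday is Friday + 2 = Sunday.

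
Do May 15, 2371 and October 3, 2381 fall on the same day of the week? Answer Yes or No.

From May 15, 2371 to Oct 3, 2381 is 3794 days.
3794 mod 7 = 0, so they are the same weekday.
(May 15, 2371 is a Saturday; Oct 3, 2381 is a Saturday.)

Yes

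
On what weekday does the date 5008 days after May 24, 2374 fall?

Monday

May 24, 2374 is a Friday.
5008 mod 7 = 3, so 5008 days after a Friday is Friday + 3 = Monday.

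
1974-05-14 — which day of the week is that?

Doomsday rule: the anchor day for the 1900s is Wednesday. For year 74: 74÷12 = 6 r 2, and 2÷4 = 0, so 6+2+0 = 8.
Wednesday + 8 ≡ Thursday — that's 1974's doomsday.
In May the doomsday date is May 9.
May 14 is 5 days after May 9; 5 mod 7 = 5, so Thursday + 5 = Tuesday.

Tuesday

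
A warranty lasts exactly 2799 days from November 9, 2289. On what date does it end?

July 9, 2297

+365 (one year) → Nov 9, 2290 (2434 left).
+365 (one year) → Nov 9, 2291 (2069 left).
+366 (one year; includes Feb 29, 2292) → Nov 9, 2292 (1703 left).
+365 (one year) → Nov 9, 2293 (1338 left).
+365 (one year) → Nov 9, 2294 (973 left).
+365 (one year) → Nov 9, 2295 (608 left).
+366 (one year; includes Feb 29, 2296) → Nov 9, 2296 (242 left).
Nov has 30 days: +22 → Dec 1, 2296 (220 left).
Dec has 31 days: +31 → Jan 1, 2297 (189 left).
Jan has 31 days: +31 → Feb 1, 2297 (158 left).
Feb has 28 days: +28 → Mar 1, 2297 (130 left).
Mar has 31 days: +31 → Apr 1, 2297 (99 left).
Apr has 30 days: +30 → May 1, 2297 (69 left).
May has 31 days: +31 → Jun 1, 2297 (38 left).
Jun has 30 days: +30 → Jul 1, 2297 (8 left).
+8 → Jul 9, 2297.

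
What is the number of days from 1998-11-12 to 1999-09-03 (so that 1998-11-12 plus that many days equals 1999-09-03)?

295

Nov 12, 1998 → Dec 12, 1998: 30 days (November has 30).
Dec 12, 1998 → Jan 12, 1999: 31 days (December has 31).
Jan 12, 1999 → Feb 12, 1999: 31 days (January has 31).
Feb 12, 1999 → Mar 12, 1999: 28 days (February has 28).
Mar 12, 1999 → Apr 12, 1999: 31 days (March has 31).
Apr 12, 1999 → May 12, 1999: 30 days (April has 30).
May 12, 1999 → Jun 12, 1999: 31 days (May has 31).
Jun 12, 1999 → Jul 12, 1999: 30 days (June has 30).
Jul 12, 1999 → Aug 12, 1999: 31 days (July has 31).
Aug 12, 1999 → Sep 3, 1999: 22 days.
Total: 295 days.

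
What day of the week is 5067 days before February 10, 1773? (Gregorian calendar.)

Thursday

First find the weekday of Feb 10, 1773. Doomsday rule: the anchor day for the 1700s is Sunday. For year 73: 73÷12 = 6 r 1, and 1÷4 = 0, so 6+1+0 = 7.
Sunday + 7 ≡ Sunday — that's 1773's doomsday.
In February the doomsday date is Feb 28 (1773 is not a leap year).
Feb 10 is 18 days before Feb 28; 18 mod 7 = 4, so Sunday − 4 = Wednesday.
5067 mod 7 = 6, so 5067 days before a Wednesday is Wednesday − 6 = Thursday.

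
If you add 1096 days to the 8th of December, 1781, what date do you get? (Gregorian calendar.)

+365 (one year) → Dec 8, 1782 (731 left).
+365 (one year) → Dec 8, 1783 (366 left).
Dec has 31 days: +24 → Jan 1, 1784 (342 left).
Jan has 31 days: +31 → Feb 1, 1784 (311 left).
Feb has 29 days: +29 → Mar 1, 1784 (282 left).
Mar has 31 days: +31 → Apr 1, 1784 (251 left).
Apr has 30 days: +30 → May 1, 1784 (221 left).
May has 31 days: +31 → Jun 1, 1784 (190 left).
Jun has 30 days: +30 → Jul 1, 1784 (160 left).
Jul has 31 days: +31 → Aug 1, 1784 (129 left).
Aug has 31 days: +31 → Sep 1, 1784 (98 left).
Sep has 30 days: +30 → Oct 1, 1784 (68 left).
Oct has 31 days: +31 → Nov 1, 1784 (37 left).
Nov has 30 days: +30 → Dec 1, 1784 (7 left).
+7 → Dec 8, 1784.

December 8, 1784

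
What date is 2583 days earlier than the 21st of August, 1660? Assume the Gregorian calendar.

−366 (one year; includes Feb 29, 1660) → Aug 21, 1659 (2217 left).
−365 (one year) → Aug 21, 1658 (1852 left).
−365 (one year) → Aug 21, 1657 (1487 left).
−365 (one year) → Aug 21, 1656 (1122 left).
−366 (one year; includes Feb 29, 1656) → Aug 21, 1655 (756 left).
−365 (one year) → Aug 21, 1654 (391 left).
−21 → Jul 31, 1654 (end of Jul, 31 days; 370 left).
−31 → Jun 30, 1654 (end of Jun, 30 days; 339 left).
−30 → May 31, 1654 (end of May, 31 days; 309 left).
−31 → Apr 30, 1654 (end of Apr, 30 days; 278 left).
−30 → Mar 31, 1654 (end of Mar, 31 days; 248 left).
−31 → Feb 28, 1654 (end of Feb, 28 days; 217 left).
−28 → Jan 31, 1654 (end of Jan, 31 days; 189 left).
−31 → Dec 31, 1653 (end of Dec, 31 days; 158 left).
−31 → Nov 30, 1653 (end of Nov, 30 days; 127 left).
−30 → Oct 31, 1653 (end of Oct, 31 days; 97 left).
−31 → Sep 30, 1653 (end of Sep, 30 days; 66 left).
−30 → Aug 31, 1653 (end of Aug, 31 days; 36 left).
−31 → Jul 31, 1653 (end of Jul, 31 days; 5 left).
−5 → Jul 26, 1653.

July 26, 1653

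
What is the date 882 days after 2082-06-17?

+365 (one year) → Jun 17, 2083 (517 left).
+366 (one year; includes Feb 29, 2084) → Jun 17, 2084 (151 left).
Jun has 30 days: +14 → Jul 1, 2084 (137 left).
Jul has 31 days: +31 → Aug 1, 2084 (106 left).
Aug has 31 days: +31 → Sep 1, 2084 (75 left).
Sep has 30 days: +30 → Oct 1, 2084 (45 left).
Oct has 31 days: +31 → Nov 1, 2084 (14 left).
+14 → Nov 15, 2084.

November 15, 2084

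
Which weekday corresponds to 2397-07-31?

Doomsday rule: the anchor day for the 2300s is Wednesday. For year 97: 97÷12 = 8 r 1, and 1÷4 = 0, so 8+1+0 = 9.
Wednesday + 9 ≡ Friday — that's 2397's doomsday.
In July the doomsday date is Jul 11.
Jul 31 is 20 days after Jul 11; 20 mod 7 = 6, so Friday + 6 = Thursday.

Thursday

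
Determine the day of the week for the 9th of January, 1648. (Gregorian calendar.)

Thursday

Doomsday rule: the anchor day for the 1600s is Tuesday. For year 48: 48÷12 = 4 r 0, and 0÷4 = 0, so 4+0+0 = 4.
Tuesday + 4 ≡ Saturday — that's 1648's doomsday.
In January the doomsday date is Jan 4 (1648 is a leap year (divisible by 4)).
Jan 9 is 5 days after Jan 4; 5 mod 7 = 5, so Saturday + 5 = Thursday.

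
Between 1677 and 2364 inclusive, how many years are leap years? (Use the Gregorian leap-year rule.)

Multiples of 4 in [1677,2364]: 172.
Of those, multiples of 100: 7 (not leap unless ÷400).
Multiples of 400: 1.
Leap years = 172 − 7 + 1 = 166.

166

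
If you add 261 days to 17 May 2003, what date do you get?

February 2, 2004

May has 31 days: +15 → Jun 1, 2003 (246 left).
Jun has 30 days: +30 → Jul 1, 2003 (216 left).
Jul has 31 days: +31 → Aug 1, 2003 (185 left).
Aug has 31 days: +31 → Sep 1, 2003 (154 left).
Sep has 30 days: +30 → Oct 1, 2003 (124 left).
Oct has 31 days: +31 → Nov 1, 2003 (93 left).
Nov has 30 days: +30 → Dec 1, 2003 (63 left).
Dec has 31 days: +31 → Jan 1, 2004 (32 left).
Jan has 31 days: +31 → Feb 1, 2004 (1 left).
+1 → Feb 2, 2004.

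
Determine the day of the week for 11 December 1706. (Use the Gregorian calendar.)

Doomsday rule: the anchor day for the 1700s is Sunday. For year 06: 6÷12 = 0 r 6, and 6÷4 = 1, so 0+6+1 = 7.
Sunday + 7 ≡ Sunday — that's 1706's doomsday.
In December the doomsday date is Dec 12.
Dec 11 is 1 day before Dec 12; 1 mod 7 = 1, so Sunday − 1 = Saturday.

Saturday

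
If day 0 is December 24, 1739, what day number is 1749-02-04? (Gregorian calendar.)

3330

Dec 24, 1739 → Dec 24, 1740: 366 days (Feb 29, 1740 is in that span).
Dec 24, 1740 → Dec 24, 1741: 365 days.
Dec 24, 1741 → Dec 24, 1742: 365 days.
Dec 24, 1742 → Dec 24, 1743: 365 days.
Dec 24, 1743 → Dec 24, 1744: 366 days (Feb 29, 1744 is in that span).
Dec 24, 1744 → Dec 24, 1745: 365 days.
Dec 24, 1745 → Dec 24, 1746: 365 days.
Dec 24, 1746 → Dec 24, 1747: 365 days.
Dec 24, 1747 → Dec 24, 1748: 366 days (Feb 29, 1748 is in that span).
Dec 24, 1748 → Jan 24, 1749: 31 days (December has 31).
Jan 24, 1749 → Feb 4, 1749: 11 days.
Total: 3330 days.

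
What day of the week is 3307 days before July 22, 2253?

Tuesday

First find the weekday of Jul 22, 2253. Doomsday rule: the anchor day for the 2200s is Friday. For year 53: 53÷12 = 4 r 5, and 5÷4 = 1, so 4+5+1 = 10.
Friday + 10 ≡ Monday — that's 2253's doomsday.
In July the doomsday date is Jul 11.
Jul 22 is 11 days after Jul 11; 11 mod 7 = 4, so Monday + 4 = Friday.
3307 mod 7 = 3, so 3307 days before a Friday is Friday − 3 = Tuesday.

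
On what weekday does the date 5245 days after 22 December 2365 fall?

First find the weekday of Dec 22, 2365. Doomsday rule: the anchor day for the 2300s is Wednesday. For year 65: 65÷12 = 5 r 5, and 5÷4 = 1, so 5+5+1 = 11.
Wednesday + 11 ≡ Sunday — that's 2365's doomsday.
In December the doomsday date is Dec 12.
Dec 22 is 10 days after Dec 12; 10 mod 7 = 3, so Sunday + 3 = Wednesday.
5245 mod 7 = 2, so 5245 days after a Wednesday is Wednesday + 2 = Friday.

Friday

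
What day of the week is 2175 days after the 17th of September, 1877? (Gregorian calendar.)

First find the weekday of Sep 17, 1877. Doomsday rule: the anchor day for the 1800s is Friday. For year 77: 77÷12 = 6 r 5, and 5÷4 = 1, so 6+5+1 = 12.
Friday + 12 ≡ Wednesday — that's 1877's doomsday.
In September the doomsday date is Sep 5.
Sep 17 is 12 days after Sep 5; 12 mod 7 = 5, so Wednesday + 5 = Monday.
2175 mod 7 = 5, so 2175 days after a Monday is Monday + 5 = Saturday.

Saturday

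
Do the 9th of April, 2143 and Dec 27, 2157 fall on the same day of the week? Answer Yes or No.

From Apr 9, 2143 to Dec 27, 2157 is 5376 days.
5376 mod 7 = 0, so they are the same weekday.
(Apr 9, 2143 is a Tuesday; Dec 27, 2157 is a Tuesday.)

Yes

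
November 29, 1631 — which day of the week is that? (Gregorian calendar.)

Saturday

Doomsday rule: the anchor day for the 1600s is Tuesday. For year 31: 31÷12 = 2 r 7, and 7÷4 = 1, so 2+7+1 = 10.
Tuesday + 10 ≡ Friday — that's 1631's doomsday.
In November the doomsday date is Nov 7.
Nov 29 is 22 days after Nov 7; 22 mod 7 = 1, so Friday + 1 = Saturday.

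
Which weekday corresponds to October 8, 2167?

Thursday

Doomsday rule: the anchor day for the 2100s is Sunday. For year 67: 67÷12 = 5 r 7, and 7÷4 = 1, so 5+7+1 = 13.
Sunday + 13 ≡ Saturday — that's 2167's doomsday.
In October the doomsday date is Oct 10.
Oct 8 is 2 days before Oct 10; 2 mod 7 = 2, so Saturday − 2 = Thursday.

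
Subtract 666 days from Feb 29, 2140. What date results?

May 4, 2138

−366 (one year; includes Feb 29, 2140) → Feb 28, 2139 (300 left).
−28 → Jan 31, 2139 (end of Jan, 31 days; 272 left).
−31 → Dec 31, 2138 (end of Dec, 31 days; 241 left).
−31 → Nov 30, 2138 (end of Nov, 30 days; 210 left).
−30 → Oct 31, 2138 (end of Oct, 31 days; 180 left).
−31 → Sep 30, 2138 (end of Sep, 30 days; 149 left).
−30 → Aug 31, 2138 (end of Aug, 31 days; 119 left).
−31 → Jul 31, 2138 (end of Jul, 31 days; 88 left).
−31 → Jun 30, 2138 (end of Jun, 30 days; 57 left).
−30 → May 31, 2138 (end of May, 31 days; 27 left).
−27 → May 4, 2138.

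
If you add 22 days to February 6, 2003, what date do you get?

+22 → Feb 28, 2003.

February 28, 2003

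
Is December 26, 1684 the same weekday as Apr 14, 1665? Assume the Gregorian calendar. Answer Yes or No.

From Apr 14, 1665 to Dec 26, 1684 is 7196 days.
7196 mod 7 = 0, so they are the same weekday.
(Apr 14, 1665 is a Tuesday; Dec 26, 1684 is a Tuesday.)

Yes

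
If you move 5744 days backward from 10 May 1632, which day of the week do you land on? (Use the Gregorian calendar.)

Thursday

First find the weekday of May 10, 1632. Doomsday rule: the anchor day for the 1600s is Tuesday. For year 32: 32÷12 = 2 r 8, and 8÷4 = 2, so 2+8+2 = 12.
Tuesday + 12 ≡ Sunday — that's 1632's doomsday.
In May the doomsday date is May 9.
May 10 is 1 day after May 9; 1 mod 7 = 1, so Sunday + 1 = Monday.
5744 mod 7 = 4, so 5744 days before a Monday is Monday − 4 = Thursday.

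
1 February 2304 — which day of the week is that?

Doomsday rule: the anchor day for the 2300s is Wednesday. For year 04: 4÷12 = 0 r 4, and 4÷4 = 1, so 0+4+1 = 5.
Wednesday + 5 ≡ Monday — that's 2304's doomsday.
In February the doomsday date is Feb 29 (2304 is a leap year (divisible by 4)).
Feb 1 is 28 days before Feb 29; 28 mod 7 = 0, so Monday − 0 = Monday.

Monday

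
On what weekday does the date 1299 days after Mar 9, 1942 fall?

First find the weekday of Mar 9, 1942. Doomsday rule: the anchor day for the 1900s is Wednesday. For year 42: 42÷12 = 3 r 6, and 6÷4 = 1, so 3+6+1 = 10.
Wednesday + 10 ≡ Saturday — that's 1942's doomsday.
In March the doomsday date is Mar 14.
Mar 9 is 5 days before Mar 14; 5 mod 7 = 5, so Saturday − 5 = Monday.
1299 mod 7 = 4, so 1299 days after a Monday is Monday + 4 = Friday.

Friday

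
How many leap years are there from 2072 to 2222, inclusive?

36

Multiples of 4 in [2072,2222]: 38.
Of those, multiples of 100: 2 (not leap unless ÷400).
Multiples of 400: 0.
Leap years = 38 − 2 + 0 = 36.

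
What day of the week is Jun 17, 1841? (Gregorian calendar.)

January 1, 1841 is a Friday.
Jan 1, 1841 → Feb 1, 1841: 31 days (January has 31).
Feb 1, 1841 → Mar 1, 1841: 28 days (February has 28).
Mar 1, 1841 → Apr 1, 1841: 31 days (March has 31).
Apr 1, 1841 → May 1, 1841: 30 days (April has 30).
May 1, 1841 → Jun 1, 1841: 31 days (May has 31).
Jun 1, 1841 → Jun 17, 1841: 16 days.
Total: 167 days.
167 mod 7 = 6, so Friday + 6 = Thursday.

Thursday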